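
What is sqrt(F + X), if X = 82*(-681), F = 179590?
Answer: 2*sqrt(30937) ≈ 351.78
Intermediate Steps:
X = -55842
sqrt(F + X) = sqrt(179590 - 55842) = sqrt(123748) = 2*sqrt(30937)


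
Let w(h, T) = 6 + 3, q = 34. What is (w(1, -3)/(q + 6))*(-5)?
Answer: -9/8 ≈ -1.1250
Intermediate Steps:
w(h, T) = 9
(w(1, -3)/(q + 6))*(-5) = (9/(34 + 6))*(-5) = (9/40)*(-5) = -9/8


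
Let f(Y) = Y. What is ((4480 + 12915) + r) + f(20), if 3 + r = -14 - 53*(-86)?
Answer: 21956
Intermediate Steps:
r = 4541 (r = -3 + (-14 - 53*(-86)) = -3 + (-14 + 4558) = -3 + 4544 = 4541)
((4480 + 12915) + r) + f(20) = ((4480 + 12915) + 4541) + 20 = (17395 + 4541) + 20 = 21936 + 20 = 21956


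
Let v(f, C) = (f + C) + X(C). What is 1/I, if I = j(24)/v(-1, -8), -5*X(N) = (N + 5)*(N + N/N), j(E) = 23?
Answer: -66/115 ≈ -0.57391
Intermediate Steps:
X(N) = -(1 + N)*(5 + N)/5 (X(N) = -(N + 5)*(N + N/N)/5 = -(5 + N)*(N + 1)/5 = -(5 + N)*(1 + N)/5 = -(1 + N)*(5 + N)/5)
v(f, C) = -1 + f - C/5 - C**2/5 (v(f, C) = (f + C) + (-1 - 6*C/5 - C**2/5) = (C + f) + (-1 - 6*C/5 - C**2/5) = -1 + f - C/5 - C**2/5)
I = -115/66 (I = 23/(-1 - 1 - 1/5*(-8) - 1/5*(-8)**2) = 23/(-1 - 1 + 8/5 - 1/5*64) = 23/(-1 - 1 + 8/5 - 64/5) = 23/(-66/5) = 23*(-5/66) = -115/66 ≈ -1.7424)
1/I = 1/(-115/66) = -66/115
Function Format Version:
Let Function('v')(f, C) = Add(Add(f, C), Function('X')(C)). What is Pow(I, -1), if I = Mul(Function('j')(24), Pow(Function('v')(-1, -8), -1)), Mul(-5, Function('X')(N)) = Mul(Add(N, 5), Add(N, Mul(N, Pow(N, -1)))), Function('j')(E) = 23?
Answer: Rational(-66, 115) ≈ -0.57391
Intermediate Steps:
Function('X')(N) = Mul(Rational(-1, 5), Add(1, N), Add(5, N)) (Function('X')(N) = Mul(Rational(-1, 5), Mul(Add(N, 5), Add(N, Mul(N, Pow(N, -1))))) = Mul(Rational(-1, 5), Mul(Add(5, N), Add(N, 1))) = Mul(Rational(-1, 5), Mul(Add(5, N), Add(1, N))) = Mul(Rational(-1, 5), Mul(Add(1, N), Add(5, N))) = Mul(Rational(-1, 5), Add(1, N), Add(5, N)))
Function('v')(f, C) = Add(-1, f, Mul(Rational(-1, 5), C), Mul(Rational(-1, 5), Pow(C, 2))) (Function('v')(f, C) = Add(Add(f, C), Add(-1, Mul(Rational(-6, 5), C), Mul(Rational(-1, 5), Pow(C, 2)))) = Add(Add(C, f), Add(-1, Mul(Rational(-6, 5), C), Mul(Rational(-1, 5), Pow(C, 2)))) = Add(-1, f, Mul(Rational(-1, 5), C), Mul(Rational(-1, 5), Pow(C, 2))))
I = Rational(-115, 66) (I = Mul(23, Pow(Add(-1, -1, Mul(Rational(-1, 5), -8), Mul(Rational(-1, 5), Pow(-8, 2))), -1)) = Mul(23, Pow(Add(-1, -1, Rational(8, 5), Mul(Rational(-1, 5), 64)), -1)) = Mul(23, Pow(Add(-1, -1, Rational(8, 5), Rational(-64, 5)), -1)) = Mul(23, Pow(Rational(-66, 5), -1)) = Mul(23, Rational(-5, 66)) = Rational(-115, 66) ≈ -1.7424)
Pow(I, -1) = Pow(Rational(-115, 66), -1) = Rational(-66, 115)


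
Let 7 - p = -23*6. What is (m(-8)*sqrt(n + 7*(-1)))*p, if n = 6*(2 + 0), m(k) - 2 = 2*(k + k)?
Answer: -4350*sqrt(5) ≈ -9726.9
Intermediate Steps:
m(k) = 2 + 4*k (m(k) = 2 + 2*(k + k) = 2 + 2*(2*k) = 2 + 4*k)
p = 145 (p = 7 - (-23)*6 = 7 - 1*(-138) = 7 + 138 = 145)
n = 12 (n = 6*2 = 12)
(m(-8)*sqrt(n + 7*(-1)))*p = ((2 + 4*(-8))*sqrt(12 + 7*(-1)))*145 = ((2 - 32)*sqrt(12 - 7))*145 = -30*sqrt(5)*145 = -4350*sqrt(5)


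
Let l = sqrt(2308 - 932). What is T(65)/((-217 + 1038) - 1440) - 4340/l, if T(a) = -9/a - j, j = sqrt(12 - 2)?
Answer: 9/40235 - 1085*sqrt(86)/86 + sqrt(10)/619 ≈ -116.99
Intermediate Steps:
j = sqrt(10) ≈ 3.1623
l = 4*sqrt(86) (l = sqrt(1376) = 4*sqrt(86) ≈ 37.094)
T(a) = -sqrt(10) - 9/a (T(a) = -9/a - sqrt(10) = -sqrt(10) - 9/a)
T(65)/((-217 + 1038) - 1440) - 4340/l = (-sqrt(10) - 9/65)/((-217 + 1038) - 1440) - 4340*sqrt(86)/344 = (-sqrt(10) - 9*1/65)/(821 - 1440) - 1085*sqrt(86)/86 = (-sqrt(10) - 9/65)/(-619) - 1085*sqrt(86)/86 = (-9/65 - sqrt(10))*(-1/619) - 1085*sqrt(86)/86 = (9/40235 + sqrt(10)/619) - 1085*sqrt(86)/86 = 9/40235 - 1085*sqrt(86)/86 + sqrt(10)/619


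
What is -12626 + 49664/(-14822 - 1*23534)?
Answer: -121083130/9589 ≈ -12627.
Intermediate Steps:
-12626 + 49664/(-14822 - 1*23534) = -12626 + 49664/(-14822 - 23534) = -12626 + 49664/(-38356) = -12626 + 49664*(-1/38356) = -12626 - 12416/9589 = -121083130/9589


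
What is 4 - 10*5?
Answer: -46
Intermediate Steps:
4 - 10*5 = 4 - 50 = -46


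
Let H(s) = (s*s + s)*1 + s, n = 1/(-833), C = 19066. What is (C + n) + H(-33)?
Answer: 16734136/833 ≈ 20089.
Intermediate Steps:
n = -1/833 ≈ -0.0012005
H(s) = s² + 2*s (H(s) = (s² + s)*1 + s = (s + s²)*1 + s = (s + s²) + s = s² + 2*s)
(C + n) + H(-33) = (19066 - 1/833) - 33*(2 - 33) = 15881977/833 - 33*(-31) = 15881977/833 + 1023 = 16734136/833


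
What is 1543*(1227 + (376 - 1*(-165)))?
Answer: 2728024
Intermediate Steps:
1543*(1227 + (376 - 1*(-165))) = 1543*(1227 + (376 + 165)) = 1543*(1227 + 541) = 1543*1768 = 2728024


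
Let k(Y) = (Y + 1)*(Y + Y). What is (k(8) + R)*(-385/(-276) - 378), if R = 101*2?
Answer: -17982139/138 ≈ -1.3031e+5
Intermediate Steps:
R = 202
k(Y) = 2*Y*(1 + Y) (k(Y) = (1 + Y)*(2*Y) = 2*Y*(1 + Y))
(k(8) + R)*(-385/(-276) - 378) = (2*8*(1 + 8) + 202)*(-385/(-276) - 378) = (2*8*9 + 202)*(-385*(-1/276) - 378) = (144 + 202)*(385/276 - 378) = 346*(-103943/276) = -17982139/138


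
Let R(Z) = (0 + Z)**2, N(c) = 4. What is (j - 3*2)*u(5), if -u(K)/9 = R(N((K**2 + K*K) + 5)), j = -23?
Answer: 4176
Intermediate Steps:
R(Z) = Z**2
u(K) = -144 (u(K) = -9*4**2 = -9*16 = -144)
(j - 3*2)*u(5) = (-23 - 3*2)*(-144) = (-23 - 6)*(-144) = -29*(-144) = 4176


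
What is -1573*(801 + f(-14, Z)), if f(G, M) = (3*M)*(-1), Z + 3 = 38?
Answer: -1094808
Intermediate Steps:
Z = 35 (Z = -3 + 38 = 35)
f(G, M) = -3*M
-1573*(801 + f(-14, Z)) = -1573*(801 - 3*35) = -1573*(801 - 105) = -1573*696 = -1094808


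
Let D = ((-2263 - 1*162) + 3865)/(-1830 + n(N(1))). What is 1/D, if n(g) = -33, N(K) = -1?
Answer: -207/160 ≈ -1.2938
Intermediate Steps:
D = -160/207 (D = ((-2263 - 1*162) + 3865)/(-1830 - 33) = ((-2263 - 162) + 3865)/(-1863) = (-2425 + 3865)*(-1/1863) = 1440*(-1/1863) = -160/207 ≈ -0.77295)
1/D = 1/(-160/207) = -207/160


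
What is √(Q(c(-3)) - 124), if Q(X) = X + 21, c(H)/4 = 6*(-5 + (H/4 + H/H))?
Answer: I*√217 ≈ 14.731*I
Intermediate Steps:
c(H) = -96 + 6*H (c(H) = 4*(6*(-5 + (H/4 + H/H))) = 4*(6*(-5 + (H*(¼) + 1))) = 4*(6*(-5 + (H/4 + 1))) = 4*(6*(-5 + (1 + H/4))) = 4*(6*(-4 + H/4)) = 4*(-24 + 3*H/2) = -96 + 6*H)
Q(X) = 21 + X
√(Q(c(-3)) - 124) = √((21 + (-96 + 6*(-3))) - 124) = √((21 + (-96 - 18)) - 124) = √((21 - 114) - 124) = √(-93 - 124) = √(-217) = I*√217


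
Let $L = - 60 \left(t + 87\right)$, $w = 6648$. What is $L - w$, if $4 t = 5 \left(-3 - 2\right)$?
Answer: $-11493$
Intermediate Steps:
$t = - \frac{25}{4}$ ($t = \frac{5 \left(-3 - 2\right)}{4} = \frac{5 \left(-5\right)}{4} = \frac{1}{4} \left(-25\right) = - \frac{25}{4} \approx -6.25$)
$L = -4845$ ($L = - 60 \left(- \frac{25}{4} + 87\right) = \left(-60\right) \frac{323}{4} = -4845$)
$L - w = -4845 - 6648 = -11493$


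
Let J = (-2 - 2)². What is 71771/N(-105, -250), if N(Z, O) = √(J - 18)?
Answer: -71771*I*√2/2 ≈ -50750.0*I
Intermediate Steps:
J = 16 (J = (-4)² = 16)
N(Z, O) = I*√2 (N(Z, O) = √(16 - 18) = √(-2) = I*√2)
71771/N(-105, -250) = 71771/((I*√2)) = 71771*(-I*√2/2) = -71771*I*√2/2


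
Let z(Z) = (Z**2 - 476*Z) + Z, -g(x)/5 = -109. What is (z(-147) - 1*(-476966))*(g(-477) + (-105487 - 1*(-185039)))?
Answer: 45527134800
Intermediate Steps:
g(x) = 545 (g(x) = -5*(-109) = 545)
z(Z) = Z**2 - 475*Z
(z(-147) - 1*(-476966))*(g(-477) + (-105487 - 1*(-185039))) = (-147*(-475 - 147) - 1*(-476966))*(545 + (-105487 - 1*(-185039))) = (-147*(-622) + 476966)*(545 + (-105487 + 185039)) = (91434 + 476966)*(545 + 79552) = 568400*80097 = 45527134800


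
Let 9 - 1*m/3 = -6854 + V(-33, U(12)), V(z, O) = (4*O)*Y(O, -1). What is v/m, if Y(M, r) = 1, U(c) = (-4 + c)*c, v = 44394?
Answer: 14798/6479 ≈ 2.2840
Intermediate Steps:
U(c) = c*(-4 + c)
V(z, O) = 4*O (V(z, O) = (4*O)*1 = 4*O)
m = 19437 (m = 27 - 3*(-6854 + 4*(12*(-4 + 12))) = 27 - 3*(-6854 + 4*(12*8)) = 27 - 3*(-6854 + 4*96) = 27 - 3*(-6854 + 384) = 27 - 3*(-6470) = 27 + 19410 = 19437)
v/m = 44394/19437 = 44394*(1/19437) = 14798/6479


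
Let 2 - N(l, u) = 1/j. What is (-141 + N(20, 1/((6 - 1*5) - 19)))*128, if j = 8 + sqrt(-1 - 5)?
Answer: 128*(-139*sqrt(6) + 1113*I)/(sqrt(6) - 8*I) ≈ -17807.0 + 4.4791*I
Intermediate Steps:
j = 8 + I*sqrt(6) (j = 8 + sqrt(-6) = 8 + I*sqrt(6) ≈ 8.0 + 2.4495*I)
N(l, u) = 2 - 1/(8 + I*sqrt(6))
(-141 + N(20, 1/((6 - 1*5) - 19)))*128 = (-141 + (66/35 + I*sqrt(6)/70))*128 = (-4869/35 + I*sqrt(6)/70)*128 = -623232/35 + 64*I*sqrt(6)/35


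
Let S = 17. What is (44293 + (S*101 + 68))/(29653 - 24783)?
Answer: 23039/2435 ≈ 9.4616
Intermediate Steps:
(44293 + (S*101 + 68))/(29653 - 24783) = (44293 + (17*101 + 68))/(29653 - 24783) = (44293 + (1717 + 68))/4870 = (44293 + 1785)*(1/4870) = 46078*(1/4870) = 23039/2435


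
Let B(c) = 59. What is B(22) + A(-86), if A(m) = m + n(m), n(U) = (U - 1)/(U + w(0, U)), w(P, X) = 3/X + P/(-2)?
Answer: -192291/7399 ≈ -25.989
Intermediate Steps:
w(P, X) = 3/X - P/2 (w(P, X) = 3/X + P*(-1/2) = 3/X - P/2)
n(U) = (-1 + U)/(U + 3/U) (n(U) = (U - 1)/(U + (3/U - 1/2*0)) = (-1 + U)/(U + (3/U + 0)) = (-1 + U)/(U + 3/U))
A(m) = m + m*(-1 + m)/(3 + m**2)
B(22) + A(-86) = 59 - 86*(2 - 86 + (-86)**2)/(3 + (-86)**2) = 59 - 86*(2 - 86 + 7396)/(3 + 7396) = 59 - 86*7312/7399 = 59 - 86*1/7399*7312 = 59 - 628832/7399 = -192291/7399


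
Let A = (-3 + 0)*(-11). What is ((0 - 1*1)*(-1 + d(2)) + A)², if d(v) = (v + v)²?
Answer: 324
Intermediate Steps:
d(v) = 4*v² (d(v) = (2*v)² = 4*v²)
A = 33 (A = -3*(-11) = 33)
((0 - 1*1)*(-1 + d(2)) + A)² = ((0 - 1*1)*(-1 + 4*2²) + 33)² = ((0 - 1)*(-1 + 4*4) + 33)² = (-(-1 + 16) + 33)² = (-1*15 + 33)² = (-15 + 33)² = 18² = 324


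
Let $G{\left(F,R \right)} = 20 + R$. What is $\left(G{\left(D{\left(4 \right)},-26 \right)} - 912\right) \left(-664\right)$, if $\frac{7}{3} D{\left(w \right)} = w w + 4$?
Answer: $609552$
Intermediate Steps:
$D{\left(w \right)} = \frac{12}{7} + \frac{3 w^{2}}{7}$ ($D{\left(w \right)} = \frac{3 \left(w w + 4\right)}{7} = \frac{3 \left(w^{2} + 4\right)}{7} = \frac{3 \left(4 + w^{2}\right)}{7} = \frac{12}{7} + \frac{3 w^{2}}{7}$)
$\left(G{\left(D{\left(4 \right)},-26 \right)} - 912\right) \left(-664\right) = \left(\left(20 - 26\right) - 912\right) \left(-664\right) = \left(-6 - 912\right) \left(-664\right) = \left(-918\right) \left(-664\right) = 609552$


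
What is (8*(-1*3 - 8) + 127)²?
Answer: 1521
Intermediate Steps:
(8*(-1*3 - 8) + 127)² = (8*(-3 - 8) + 127)² = (8*(-11) + 127)² = (-88 + 127)² = 39² = 1521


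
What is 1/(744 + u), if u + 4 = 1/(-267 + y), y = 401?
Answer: 134/99161 ≈ 0.0013513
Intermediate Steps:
u = -535/134 (u = -4 + 1/(-267 + 401) = -4 + 1/134 = -535/134 ≈ -3.9925)
1/(744 + u) = 1/(744 - 535/134) = 1/(99161/134) = 134/99161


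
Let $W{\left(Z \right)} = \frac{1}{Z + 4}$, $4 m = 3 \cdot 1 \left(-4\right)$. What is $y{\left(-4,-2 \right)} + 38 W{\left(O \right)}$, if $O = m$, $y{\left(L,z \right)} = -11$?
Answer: $27$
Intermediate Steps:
$m = -3$ ($m = \frac{3 \cdot 1 \left(-4\right)}{4} = \frac{3 \left(-4\right)}{4} = \frac{1}{4} \left(-12\right) = -3$)
$O = -3$
$W{\left(Z \right)} = \frac{1}{4 + Z}$
$y{\left(-4,-2 \right)} + 38 W{\left(O \right)} = -11 + \frac{38}{4 - 3} = -11 + \frac{38}{1} = -11 + 38 \cdot 1 = -11 + 38 = 27$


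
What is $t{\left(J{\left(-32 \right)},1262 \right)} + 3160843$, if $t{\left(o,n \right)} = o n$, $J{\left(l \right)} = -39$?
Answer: $3111625$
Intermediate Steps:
$t{\left(o,n \right)} = n o$
$t{\left(J{\left(-32 \right)},1262 \right)} + 3160843 = 1262 \left(-39\right) + 3160843 = -49218 + 3160843 = 3111625$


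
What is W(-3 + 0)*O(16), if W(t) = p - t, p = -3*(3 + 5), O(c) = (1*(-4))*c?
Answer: 1344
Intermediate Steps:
O(c) = -4*c
p = -24 (p = -3*8 = -24)
W(t) = -24 - t
W(-3 + 0)*O(16) = (-24 - (-3 + 0))*(-4*16) = (-24 - 1*(-3))*(-64) = (-24 + 3)*(-64) = -21*(-64) = 1344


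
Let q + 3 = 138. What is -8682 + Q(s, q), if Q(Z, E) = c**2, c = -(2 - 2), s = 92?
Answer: -8682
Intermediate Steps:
q = 135 (q = -3 + 138 = 135)
c = 0 (c = -1*0 = 0)
Q(Z, E) = 0 (Q(Z, E) = 0**2 = 0)
-8682 + Q(s, q) = -8682 + 0 = -8682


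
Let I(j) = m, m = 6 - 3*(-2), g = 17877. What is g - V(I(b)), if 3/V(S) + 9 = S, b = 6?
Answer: 17876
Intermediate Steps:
m = 12 (m = 6 + 6 = 12)
I(j) = 12
V(S) = 3/(-9 + S)
g - V(I(b)) = 17877 - 3/(-9 + 12) = 17877 - 3/3 = 17877 - 1*1 = 17877 - 1 = 17876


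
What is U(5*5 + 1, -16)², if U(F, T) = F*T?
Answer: 173056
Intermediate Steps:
U(5*5 + 1, -16)² = ((5*5 + 1)*(-16))² = ((25 + 1)*(-16))² = (26*(-16))² = (-416)² = 173056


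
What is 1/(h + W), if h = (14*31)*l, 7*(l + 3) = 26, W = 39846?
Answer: 1/40156 ≈ 2.4903e-5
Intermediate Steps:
l = 5/7 (l = -3 + (⅐)*26 = -3 + 26/7 = 5/7 ≈ 0.71429)
h = 310 (h = (14*31)*(5/7) = 434*(5/7) = 310)
1/(h + W) = 1/(310 + 39846) = 1/40156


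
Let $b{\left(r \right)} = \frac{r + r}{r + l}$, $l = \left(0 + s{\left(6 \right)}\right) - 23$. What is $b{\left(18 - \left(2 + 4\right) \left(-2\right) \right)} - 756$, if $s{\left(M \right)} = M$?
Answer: $- \frac{9768}{13} \approx -751.38$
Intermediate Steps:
$l = -17$ ($l = \left(0 + 6\right) - 23 = 6 - 23 = -17$)
$b{\left(r \right)} = \frac{2 r}{-17 + r}$ ($b{\left(r \right)} = \frac{r + r}{r - 17} = \frac{2 r}{-17 + r}$)
$b{\left(18 - \left(2 + 4\right) \left(-2\right) \right)} - 756 = \frac{2 \left(18 - \left(2 + 4\right) \left(-2\right)\right)}{-17 + \left(18 - \left(2 + 4\right) \left(-2\right)\right)} - 756 = \frac{2 \left(18 - 6 \left(-2\right)\right)}{-17 + \left(18 - 6 \left(-2\right)\right)} - 756 = \frac{2 \left(18 - -12\right)}{-17 + \left(18 - -12\right)} - 756 = \frac{2 \left(18 + 12\right)}{-17 + \left(18 + 12\right)} - 756 = 2 \cdot 30 \frac{1}{-17 + 30} - 756 = 2 \cdot 30 \cdot \frac{1}{13} - 756 = \frac{60}{13} - 756 = - \frac{9768}{13}$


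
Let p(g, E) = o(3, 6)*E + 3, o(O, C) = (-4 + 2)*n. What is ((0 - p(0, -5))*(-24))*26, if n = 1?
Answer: 8112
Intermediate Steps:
o(O, C) = -2 (o(O, C) = (-4 + 2)*1 = -2*1 = -2)
p(g, E) = 3 - 2*E (p(g, E) = -2*E + 3 = 3 - 2*E)
((0 - p(0, -5))*(-24))*26 = ((0 - (3 - 2*(-5)))*(-24))*26 = ((0 - (3 + 10))*(-24))*26 = ((0 - 1*13)*(-24))*26 = ((0 - 13)*(-24))*26 = -13*(-24)*26 = 312*26 = 8112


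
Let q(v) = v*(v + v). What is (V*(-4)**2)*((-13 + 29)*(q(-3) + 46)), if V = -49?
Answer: -802816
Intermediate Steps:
q(v) = 2*v**2 (q(v) = v*(2*v) = 2*v**2)
(V*(-4)**2)*((-13 + 29)*(q(-3) + 46)) = (-49*(-4)**2)*((-13 + 29)*(2*(-3)**2 + 46)) = (-49*16)*(16*(2*9 + 46)) = -12544*(18 + 46) = -12544*64 = -784*1024 = -802816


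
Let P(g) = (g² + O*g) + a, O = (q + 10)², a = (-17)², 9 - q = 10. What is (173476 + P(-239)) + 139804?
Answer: 351331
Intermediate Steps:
q = -1 (q = 9 - 1*10 = 9 - 10 = -1)
a = 289
O = 81 (O = (-1 + 10)² = 9² = 81)
P(g) = 289 + g² + 81*g (P(g) = (g² + 81*g) + 289 = 289 + g² + 81*g)
(173476 + P(-239)) + 139804 = (173476 + (289 + (-239)² + 81*(-239))) + 139804 = (173476 + (289 + 57121 - 19359)) + 139804 = (173476 + 38051) + 139804 = 211527 + 139804 = 351331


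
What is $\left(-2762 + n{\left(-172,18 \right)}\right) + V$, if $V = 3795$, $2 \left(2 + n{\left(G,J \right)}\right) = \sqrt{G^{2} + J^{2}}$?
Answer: $1031 + \sqrt{7477} \approx 1117.5$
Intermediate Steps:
$n{\left(G,J \right)} = -2 + \frac{\sqrt{G^{2} + J^{2}}}{2}$
$\left(-2762 + n{\left(-172,18 \right)}\right) + V = \left(-2762 - \left(2 - \frac{\sqrt{\left(-172\right)^{2} + 18^{2}}}{2}\right)\right) + 3795 = \left(-2762 - \left(2 - \frac{\sqrt{29584 + 324}}{2}\right)\right) + 3795 = \left(-2762 - \left(2 - \frac{\sqrt{29908}}{2}\right)\right) + 3795 = \left(-2762 - \left(2 - \frac{2 \sqrt{7477}}{2}\right)\right) + 3795 = \left(-2762 - \left(2 - \sqrt{7477}\right)\right) + 3795 = \left(-2764 + \sqrt{7477}\right) + 3795 = 1031 + \sqrt{7477}$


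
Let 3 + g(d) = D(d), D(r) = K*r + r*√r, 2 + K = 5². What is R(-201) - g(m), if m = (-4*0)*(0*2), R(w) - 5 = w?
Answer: -193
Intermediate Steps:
R(w) = 5 + w
K = 23 (K = -2 + 5² = -2 + 25 = 23)
D(r) = r^(3/2) + 23*r (D(r) = 23*r + r*√r = 23*r + r^(3/2) = r^(3/2) + 23*r)
m = 0 (m = 0*0 = 0)
g(d) = -3 + d^(3/2) + 23*d (g(d) = -3 + (d^(3/2) + 23*d) = -3 + d^(3/2) + 23*d)
R(-201) - g(m) = (5 - 201) - (-3 + 0^(3/2) + 23*0) = -196 - (-3 + 0 + 0) = -196 - 1*(-3) = -196 + 3 = -193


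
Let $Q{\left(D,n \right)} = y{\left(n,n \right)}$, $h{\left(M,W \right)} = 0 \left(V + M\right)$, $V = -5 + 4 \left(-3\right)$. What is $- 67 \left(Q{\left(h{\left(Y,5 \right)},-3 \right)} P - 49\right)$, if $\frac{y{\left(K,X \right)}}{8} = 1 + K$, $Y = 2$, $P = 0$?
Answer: $3283$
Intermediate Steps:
$V = -17$ ($V = -5 - 12 = -17$)
$y{\left(K,X \right)} = 8 + 8 K$ ($y{\left(K,X \right)} = 8 \left(1 + K\right) = 8 + 8 K$)
$h{\left(M,W \right)} = 0$ ($h{\left(M,W \right)} = 0 \left(-17 + M\right) = 0$)
$Q{\left(D,n \right)} = 8 + 8 n$
$- 67 \left(Q{\left(h{\left(Y,5 \right)},-3 \right)} P - 49\right) = - 67 \left(\left(8 + 8 \left(-3\right)\right) 0 - 49\right) = - 67 \left(\left(8 - 24\right) 0 - 49\right) = - 67 \left(\left(-16\right) 0 - 49\right) = - 67 \left(0 - 49\right) = \left(-67\right) \left(-49\right) = 3283$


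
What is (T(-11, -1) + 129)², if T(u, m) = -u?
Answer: 19600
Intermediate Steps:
(T(-11, -1) + 129)² = (-1*(-11) + 129)² = (11 + 129)² = 140² = 19600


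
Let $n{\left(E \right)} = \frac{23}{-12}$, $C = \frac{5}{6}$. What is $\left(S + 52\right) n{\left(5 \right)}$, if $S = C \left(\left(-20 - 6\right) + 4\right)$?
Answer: $- \frac{2323}{36} \approx -64.528$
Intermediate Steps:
$C = \frac{5}{6}$ ($C = 5 \cdot \frac{1}{6} = \frac{5}{6} \approx 0.83333$)
$n{\left(E \right)} = - \frac{23}{12}$ ($n{\left(E \right)} = 23 \left(- \frac{1}{12}\right) = - \frac{23}{12}$)
$S = - \frac{55}{3}$ ($S = \frac{5 \left(\left(-20 - 6\right) + 4\right)}{6} = \frac{5 \left(-26 + 4\right)}{6} = \frac{5}{6} \left(-22\right) = - \frac{55}{3} \approx -18.333$)
$\left(S + 52\right) n{\left(5 \right)} = \left(- \frac{55}{3} + 52\right) \left(- \frac{23}{12}\right) = \frac{101}{3} \left(- \frac{23}{12}\right) = - \frac{2323}{36}$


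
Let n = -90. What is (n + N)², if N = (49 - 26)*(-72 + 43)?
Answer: 573049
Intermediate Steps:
N = -667 (N = 23*(-29) = -667)
(n + N)² = (-90 - 667)² = (-757)² = 573049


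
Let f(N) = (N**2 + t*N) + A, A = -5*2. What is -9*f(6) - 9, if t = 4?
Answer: -459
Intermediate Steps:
A = -10
f(N) = -10 + N**2 + 4*N (f(N) = (N**2 + 4*N) - 10 = -10 + N**2 + 4*N)
-9*f(6) - 9 = -9*(-10 + 6**2 + 4*6) - 9 = -9*(-10 + 36 + 24) - 9 = -9*50 - 9 = -450 - 9 = -459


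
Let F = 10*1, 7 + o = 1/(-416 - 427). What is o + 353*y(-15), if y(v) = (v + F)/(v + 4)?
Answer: 1422973/9273 ≈ 153.45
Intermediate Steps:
o = -5902/843 (o = -7 + 1/(-416 - 427) = -7 + 1/(-843) = -7 - 1/843 = -5902/843 ≈ -7.0012)
F = 10
y(v) = (10 + v)/(4 + v) (y(v) = (v + 10)/(v + 4) = (10 + v)/(4 + v))
o + 353*y(-15) = -5902/843 + 353*((10 - 15)/(4 - 15)) = -5902/843 + 353*(-5/(-11)) = -5902/843 + 353*(-1/11*(-5)) = -5902/843 + 353*(5/11) = -5902/843 + 1765/11 = 1422973/9273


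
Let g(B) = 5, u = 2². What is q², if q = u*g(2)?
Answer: 400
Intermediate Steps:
u = 4
q = 20 (q = 4*5 = 20)
q² = 20² = 400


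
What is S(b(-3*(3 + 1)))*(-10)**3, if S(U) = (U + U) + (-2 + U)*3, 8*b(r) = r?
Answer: 13500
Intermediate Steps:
b(r) = r/8
S(U) = -6 + 5*U (S(U) = 2*U + (-6 + 3*U) = -6 + 5*U)
S(b(-3*(3 + 1)))*(-10)**3 = (-6 + 5*((-3*(3 + 1))/8))*(-10)**3 = (-6 + 5*((-3*4)/8))*(-1000) = (-6 + 5*((1/8)*(-12)))*(-1000) = (-6 + 5*(-3/2))*(-1000) = (-6 - 15/2)*(-1000) = -27/2*(-1000) = 13500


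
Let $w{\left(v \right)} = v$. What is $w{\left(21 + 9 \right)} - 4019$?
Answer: $-3989$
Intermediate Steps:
$w{\left(21 + 9 \right)} - 4019 = \left(21 + 9\right) - 4019 = 30 - 4019 = -3989$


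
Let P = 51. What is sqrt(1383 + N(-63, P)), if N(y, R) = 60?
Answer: sqrt(1443) ≈ 37.987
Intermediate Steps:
sqrt(1383 + N(-63, P)) = sqrt(1383 + 60) = sqrt(1443)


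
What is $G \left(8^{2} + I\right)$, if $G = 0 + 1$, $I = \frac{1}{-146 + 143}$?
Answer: $\frac{191}{3} \approx 63.667$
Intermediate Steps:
$I = - \frac{1}{3}$ ($I = \frac{1}{-3} = - \frac{1}{3} \approx -0.33333$)
$G = 1$
$G \left(8^{2} + I\right) = 1 \left(8^{2} - \frac{1}{3}\right) = 1 \left(64 - \frac{1}{3}\right) = 1 \cdot \frac{191}{3} = \frac{191}{3}$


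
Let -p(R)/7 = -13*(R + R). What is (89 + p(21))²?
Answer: 15295921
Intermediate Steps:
p(R) = 182*R (p(R) = -(-91)*(R + R) = -(-91)*2*R = -(-182)*R = 182*R)
(89 + p(21))² = (89 + 182*21)² = (89 + 3822)² = 3911² = 15295921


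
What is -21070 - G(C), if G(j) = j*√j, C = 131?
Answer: -21070 - 131*√131 ≈ -22569.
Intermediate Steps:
G(j) = j^(3/2)
-21070 - G(C) = -21070 - 131^(3/2) = -21070 - 131*√131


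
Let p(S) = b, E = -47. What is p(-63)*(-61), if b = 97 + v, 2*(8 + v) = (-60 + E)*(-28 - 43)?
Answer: -474275/2 ≈ -2.3714e+5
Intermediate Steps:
v = 7581/2 (v = -8 + ((-60 - 47)*(-28 - 43))/2 = -8 + (-107*(-71))/2 = -8 + (½)*7597 = -8 + 7597/2 = 7581/2 ≈ 3790.5)
b = 7775/2 (b = 97 + 7581/2 = 7775/2 ≈ 3887.5)
p(S) = 7775/2
p(-63)*(-61) = (7775/2)*(-61) = -474275/2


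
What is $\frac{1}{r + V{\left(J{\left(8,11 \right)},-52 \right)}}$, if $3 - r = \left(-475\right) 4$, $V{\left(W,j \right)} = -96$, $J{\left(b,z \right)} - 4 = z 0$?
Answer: $\frac{1}{1807} \approx 0.0005534$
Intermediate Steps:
$J{\left(b,z \right)} = 4$ ($J{\left(b,z \right)} = 4 + z 0 = 4 + 0 = 4$)
$r = 1903$ ($r = 3 - \left(-475\right) 4 = 3 - -1900 = 3 + 1900 = 1903$)
$\frac{1}{r + V{\left(J{\left(8,11 \right)},-52 \right)}} = \frac{1}{1903 - 96} = \frac{1}{1807}$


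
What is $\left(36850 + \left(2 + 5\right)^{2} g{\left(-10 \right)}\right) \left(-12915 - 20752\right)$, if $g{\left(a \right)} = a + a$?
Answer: $-1207635290$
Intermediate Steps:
$g{\left(a \right)} = 2 a$
$\left(36850 + \left(2 + 5\right)^{2} g{\left(-10 \right)}\right) \left(-12915 - 20752\right) = \left(36850 + \left(2 + 5\right)^{2} \cdot 2 \left(-10\right)\right) \left(-12915 - 20752\right) = \left(36850 + 7^{2} \left(-20\right)\right) \left(-33667\right) = \left(36850 + 49 \left(-20\right)\right) \left(-33667\right) = \left(36850 - 980\right) \left(-33667\right) = 35870 \left(-33667\right) = -1207635290$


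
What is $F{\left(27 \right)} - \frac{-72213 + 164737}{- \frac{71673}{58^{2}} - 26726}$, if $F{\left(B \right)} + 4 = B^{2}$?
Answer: $\frac{65545255061}{89977937} \approx 728.46$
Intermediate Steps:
$F{\left(B \right)} = -4 + B^{2}$
$F{\left(27 \right)} - \frac{-72213 + 164737}{- \frac{71673}{58^{2}} - 26726} = \left(-4 + 27^{2}\right) - \frac{-72213 + 164737}{- \frac{71673}{58^{2}} - 26726} = \left(-4 + 729\right) - \frac{92524}{- \frac{71673}{3364} - 26726} = 725 - \frac{92524}{\left(-71673\right) \frac{1}{3364} - 26726} = 725 - \frac{92524}{- \frac{71673}{3364} - 26726} = 725 - \frac{92524}{- \frac{89977937}{3364}} = 725 - 92524 \left(- \frac{3364}{89977937}\right) = 725 - - \frac{311250736}{89977937} = 725 + \frac{311250736}{89977937} = \frac{65545255061}{89977937}$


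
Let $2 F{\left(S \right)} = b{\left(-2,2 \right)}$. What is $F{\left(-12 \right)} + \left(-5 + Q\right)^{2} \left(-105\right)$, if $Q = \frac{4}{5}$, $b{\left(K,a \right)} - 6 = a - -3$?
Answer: $- \frac{18467}{10} \approx -1846.7$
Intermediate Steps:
$b{\left(K,a \right)} = 9 + a$ ($b{\left(K,a \right)} = 6 + \left(a - -3\right) = 6 + \left(a + 3\right) = 6 + \left(3 + a\right) = 9 + a$)
$F{\left(S \right)} = \frac{11}{2}$ ($F{\left(S \right)} = \frac{9 + 2}{2} = \frac{1}{2} \cdot 11 = \frac{11}{2}$)
$Q = \frac{4}{5}$ ($Q = 4 \cdot \frac{1}{5} = \frac{4}{5} \approx 0.8$)
$F{\left(-12 \right)} + \left(-5 + Q\right)^{2} \left(-105\right) = \frac{11}{2} + \left(-5 + \frac{4}{5}\right)^{2} \left(-105\right) = \frac{11}{2} + \left(- \frac{21}{5}\right)^{2} \left(-105\right) = \frac{11}{2} + \frac{441}{25} \left(-105\right) = \frac{11}{2} - \frac{9261}{5} = - \frac{18467}{10}$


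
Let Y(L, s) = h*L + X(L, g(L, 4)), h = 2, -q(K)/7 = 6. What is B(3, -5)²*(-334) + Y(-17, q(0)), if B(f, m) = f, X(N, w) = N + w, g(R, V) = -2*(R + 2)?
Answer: -3027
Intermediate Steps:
g(R, V) = -4 - 2*R (g(R, V) = -2*(2 + R) = -4 - 2*R)
q(K) = -42 (q(K) = -7*6 = -42)
Y(L, s) = -4 + L (Y(L, s) = 2*L + (L + (-4 - 2*L)) = 2*L + (-4 - L) = -4 + L)
B(3, -5)²*(-334) + Y(-17, q(0)) = 3²*(-334) + (-4 - 17) = 9*(-334) - 21 = -3006 - 21 = -3027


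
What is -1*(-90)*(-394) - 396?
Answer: -35856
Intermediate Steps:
-1*(-90)*(-394) - 396 = 90*(-394) - 396 = -35460 - 396 = -35856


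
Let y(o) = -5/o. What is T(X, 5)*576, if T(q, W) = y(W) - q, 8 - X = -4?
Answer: -7488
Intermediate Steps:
X = 12 (X = 8 - 1*(-4) = 8 + 4 = 12)
T(q, W) = -q - 5/W (T(q, W) = -5/W - q = -q - 5/W)
T(X, 5)*576 = (-1*12 - 5/5)*576 = (-12 - 5*⅕)*576 = (-12 - 1)*576 = -13*576 = -7488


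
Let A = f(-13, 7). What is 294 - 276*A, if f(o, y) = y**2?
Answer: -13230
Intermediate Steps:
A = 49 (A = 7**2 = 49)
294 - 276*A = 294 - 276*49 = 294 - 13524 = -13230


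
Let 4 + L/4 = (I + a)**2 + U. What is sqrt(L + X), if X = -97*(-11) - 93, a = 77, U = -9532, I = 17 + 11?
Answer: 3*sqrt(770) ≈ 83.247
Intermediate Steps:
I = 28
X = 974 (X = 1067 - 93 = 974)
L = 5956 (L = -16 + 4*((28 + 77)**2 - 9532) = -16 + 4*(105**2 - 9532) = -16 + 4*(11025 - 9532) = -16 + 4*1493 = -16 + 5972 = 5956)
sqrt(L + X) = sqrt(5956 + 974) = sqrt(6930) = 3*sqrt(770)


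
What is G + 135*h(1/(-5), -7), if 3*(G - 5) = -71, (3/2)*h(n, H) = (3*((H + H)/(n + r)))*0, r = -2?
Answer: -56/3 ≈ -18.667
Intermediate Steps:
h(n, H) = 0 (h(n, H) = 2*((3*((H + H)/(n - 2)))*0)/3 = 2*((3*((2*H)/(-2 + n)))*0)/3 = 2*((3*(2*H/(-2 + n)))*0)/3 = 2*((6*H/(-2 + n))*0)/3 = (⅔)*0 = 0)
G = -56/3 (G = 5 + (⅓)*(-71) = 5 - 71/3 = -56/3 ≈ -18.667)
G + 135*h(1/(-5), -7) = -56/3 + 135*0 = -56/3 + 0 = -56/3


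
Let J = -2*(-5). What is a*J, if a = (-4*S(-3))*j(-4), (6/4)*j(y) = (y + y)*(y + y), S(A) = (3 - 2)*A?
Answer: 5120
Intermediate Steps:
S(A) = A (S(A) = 1*A = A)
j(y) = 8*y²/3 (j(y) = 2*((y + y)*(y + y))/3 = 2*((2*y)*(2*y))/3 = 2*(4*y²)/3 = 8*y²/3)
J = 10
a = 512 (a = (-4*(-3))*((8/3)*(-4)²) = 12*((8/3)*16) = 12*(128/3) = 512)
a*J = 512*10 = 5120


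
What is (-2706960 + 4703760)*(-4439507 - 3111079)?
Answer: -15077010124800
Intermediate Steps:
(-2706960 + 4703760)*(-4439507 - 3111079) = 1996800*(-7550586) = -15077010124800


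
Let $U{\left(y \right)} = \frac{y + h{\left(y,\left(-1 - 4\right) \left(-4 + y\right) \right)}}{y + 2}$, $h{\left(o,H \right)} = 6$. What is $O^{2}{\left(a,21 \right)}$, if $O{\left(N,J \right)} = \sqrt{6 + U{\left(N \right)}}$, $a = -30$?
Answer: $\frac{48}{7} \approx 6.8571$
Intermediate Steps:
$U{\left(y \right)} = \frac{6 + y}{2 + y}$ ($U{\left(y \right)} = \frac{y + 6}{y + 2} = \frac{6 + y}{2 + y}$)
$O{\left(N,J \right)} = \sqrt{6 + \frac{6 + N}{2 + N}}$
$O^{2}{\left(a,21 \right)} = \left(\sqrt{\frac{18 + 7 \left(-30\right)}{2 - 30}}\right)^{2} = \left(\sqrt{\frac{18 - 210}{-28}}\right)^{2} = \left(\sqrt{\left(- \frac{1}{28}\right) \left(-192\right)}\right)^{2} = \left(\sqrt{\frac{48}{7}}\right)^{2} = \left(\frac{4 \sqrt{21}}{7}\right)^{2} = \frac{48}{7}$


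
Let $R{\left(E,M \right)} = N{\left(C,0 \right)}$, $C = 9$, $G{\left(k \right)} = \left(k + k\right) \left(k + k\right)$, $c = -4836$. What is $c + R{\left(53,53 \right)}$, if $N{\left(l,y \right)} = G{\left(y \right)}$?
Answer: $-4836$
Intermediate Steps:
$G{\left(k \right)} = 4 k^{2}$ ($G{\left(k \right)} = 2 k 2 k = 4 k^{2}$)
$N{\left(l,y \right)} = 4 y^{2}$
$R{\left(E,M \right)} = 0$ ($R{\left(E,M \right)} = 4 \cdot 0^{2} = 4 \cdot 0 = 0$)
$c + R{\left(53,53 \right)} = -4836 + 0 = -4836$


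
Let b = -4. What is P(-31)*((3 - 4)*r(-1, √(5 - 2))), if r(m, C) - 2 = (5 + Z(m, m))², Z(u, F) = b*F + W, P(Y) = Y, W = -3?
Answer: 1178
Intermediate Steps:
Z(u, F) = -3 - 4*F (Z(u, F) = -4*F - 3 = -3 - 4*F)
r(m, C) = 2 + (2 - 4*m)² (r(m, C) = 2 + (5 + (-3 - 4*m))² = 2 + (2 - 4*m)²)
P(-31)*((3 - 4)*r(-1, √(5 - 2))) = -31*(3 - 4)*(6 - 16*(-1) + 16*(-1)²) = -(-31)*(6 + 16 + 16*1) = -(-31)*(6 + 16 + 16) = -(-31)*38 = -31*(-38) = 1178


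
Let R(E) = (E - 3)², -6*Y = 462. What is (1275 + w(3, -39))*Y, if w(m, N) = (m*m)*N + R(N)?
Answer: -206976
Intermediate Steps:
Y = -77 (Y = -⅙*462 = -77)
R(E) = (-3 + E)²
w(m, N) = (-3 + N)² + N*m² (w(m, N) = (m*m)*N + (-3 + N)² = m²*N + (-3 + N)² = N*m² + (-3 + N)² = (-3 + N)² + N*m²)
(1275 + w(3, -39))*Y = (1275 + ((-3 - 39)² - 39*3²))*(-77) = (1275 + ((-42)² - 39*9))*(-77) = (1275 + (1764 - 351))*(-77) = (1275 + 1413)*(-77) = 2688*(-77) = -206976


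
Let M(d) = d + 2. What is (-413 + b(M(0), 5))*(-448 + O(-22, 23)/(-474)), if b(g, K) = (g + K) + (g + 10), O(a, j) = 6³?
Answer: 13958632/79 ≈ 1.7669e+5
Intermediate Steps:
O(a, j) = 216
M(d) = 2 + d
b(g, K) = 10 + K + 2*g (b(g, K) = (K + g) + (10 + g) = 10 + K + 2*g)
(-413 + b(M(0), 5))*(-448 + O(-22, 23)/(-474)) = (-413 + (10 + 5 + 2*(2 + 0)))*(-448 + 216/(-474)) = (-413 + (10 + 5 + 2*2))*(-448 + 216*(-1/474)) = (-413 + (10 + 5 + 4))*(-448 - 36/79) = (-413 + 19)*(-35428/79) = -394*(-35428/79) = 13958632/79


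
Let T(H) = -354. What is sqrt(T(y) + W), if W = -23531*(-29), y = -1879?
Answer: sqrt(682045) ≈ 825.86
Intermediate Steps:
W = 682399
sqrt(T(y) + W) = sqrt(-354 + 682399) = sqrt(682045)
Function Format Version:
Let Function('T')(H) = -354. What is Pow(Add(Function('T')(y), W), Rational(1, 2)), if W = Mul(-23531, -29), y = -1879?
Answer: Pow(682045, Rational(1, 2)) ≈ 825.86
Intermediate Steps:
W = 682399
Pow(Add(Function('T')(y), W), Rational(1, 2)) = Pow(Add(-354, 682399), Rational(1, 2)) = Pow(682045, Rational(1, 2))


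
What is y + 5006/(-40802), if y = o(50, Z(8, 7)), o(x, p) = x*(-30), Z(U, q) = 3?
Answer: -30604003/20401 ≈ -1500.1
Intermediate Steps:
o(x, p) = -30*x
y = -1500 (y = -30*50 = -1500)
y + 5006/(-40802) = -1500 + 5006/(-40802) = -1500 + 5006*(-1/40802) = -1500 - 2503/20401 = -30604003/20401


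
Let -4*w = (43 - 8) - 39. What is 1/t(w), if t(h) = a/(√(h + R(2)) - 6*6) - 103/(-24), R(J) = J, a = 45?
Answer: 754392/2291519 + 8640*√3/2291519 ≈ 0.33574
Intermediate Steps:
w = 1 (w = -((43 - 8) - 39)/4 = -(35 - 39)/4 = -¼*(-4) = 1)
t(h) = 103/24 + 45/(-36 + √(2 + h)) (t(h) = 45/(√(h + 2) - 6*6) - 103/(-24) = 45/(√(2 + h) - 36) - 103*(-1/24) = 45/(-36 + √(2 + h)) + 103/24 = 103/24 + 45/(-36 + √(2 + h)))
1/t(w) = 1/((-2628 + 103*√(2 + 1))/(24*(-36 + √(2 + 1)))) = 1/((-2628 + 103*√3)/(24*(-36 + √3))) = 24*(-36 + √3)/(-2628 + 103*√3)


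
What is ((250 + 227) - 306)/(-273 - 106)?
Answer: -171/379 ≈ -0.45119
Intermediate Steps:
((250 + 227) - 306)/(-273 - 106) = (477 - 306)/(-379) = 171*(-1/379) = -171/379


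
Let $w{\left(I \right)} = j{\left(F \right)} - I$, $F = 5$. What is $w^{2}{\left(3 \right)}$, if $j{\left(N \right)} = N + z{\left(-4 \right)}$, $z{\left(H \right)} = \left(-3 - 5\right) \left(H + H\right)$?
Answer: $4356$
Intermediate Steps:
$z{\left(H \right)} = - 16 H$ ($z{\left(H \right)} = - 8 \cdot 2 H = - 16 H$)
$j{\left(N \right)} = 64 + N$ ($j{\left(N \right)} = N - -64 = N + 64 = 64 + N$)
$w{\left(I \right)} = 69 - I$ ($w{\left(I \right)} = \left(64 + 5\right) - I = 69 - I$)
$w^{2}{\left(3 \right)} = \left(69 - 3\right)^{2} = 66^{2} = 4356$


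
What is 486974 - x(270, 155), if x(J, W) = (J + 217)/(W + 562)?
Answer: 349159871/717 ≈ 4.8697e+5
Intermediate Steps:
x(J, W) = (217 + J)/(562 + W)
486974 - x(270, 155) = 486974 - (217 + 270)/(562 + 155) = 486974 - 487/717 = 349159871/717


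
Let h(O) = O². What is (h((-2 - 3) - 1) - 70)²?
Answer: 1156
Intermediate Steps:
(h((-2 - 3) - 1) - 70)² = (((-2 - 3) - 1)² - 70)² = ((-5 - 1)² - 70)² = ((-6)² - 70)² = (36 - 70)² = (-34)² = 1156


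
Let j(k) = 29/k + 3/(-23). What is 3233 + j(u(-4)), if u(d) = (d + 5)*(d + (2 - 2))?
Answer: 296757/92 ≈ 3225.6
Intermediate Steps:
u(d) = d*(5 + d) (u(d) = (5 + d)*(d + 0) = (5 + d)*d = d*(5 + d))
j(k) = -3/23 + 29/k (j(k) = 29/k + 3*(-1/23) = 29/k - 3/23 = -3/23 + 29/k)
3233 + j(u(-4)) = 3233 + (-3/23 + 29/((-4*(5 - 4)))) = 3233 + (-3/23 + 29/((-4*1))) = 3233 + (-3/23 + 29/(-4)) = 3233 + (-3/23 + 29*(-¼)) = 3233 + (-3/23 - 29/4) = 3233 - 679/92 = 296757/92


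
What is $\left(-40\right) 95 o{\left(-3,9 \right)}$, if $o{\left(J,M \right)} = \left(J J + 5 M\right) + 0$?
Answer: $-205200$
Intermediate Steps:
$o{\left(J,M \right)} = J^{2} + 5 M$ ($o{\left(J,M \right)} = \left(J^{2} + 5 M\right) + 0 = J^{2} + 5 M$)
$\left(-40\right) 95 o{\left(-3,9 \right)} = \left(-40\right) 95 \left(\left(-3\right)^{2} + 5 \cdot 9\right) = - 3800 \left(9 + 45\right) = \left(-3800\right) 54 = -205200$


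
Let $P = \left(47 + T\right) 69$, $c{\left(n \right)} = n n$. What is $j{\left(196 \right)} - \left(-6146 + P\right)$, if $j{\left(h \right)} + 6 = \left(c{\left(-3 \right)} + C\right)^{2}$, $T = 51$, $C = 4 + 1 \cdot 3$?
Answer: $-366$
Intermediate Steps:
$C = 7$ ($C = 4 + 3 = 7$)
$c{\left(n \right)} = n^{2}$
$P = 6762$ ($P = \left(47 + 51\right) 69 = 98 \cdot 69 = 6762$)
$j{\left(h \right)} = 250$ ($j{\left(h \right)} = -6 + \left(\left(-3\right)^{2} + 7\right)^{2} = -6 + \left(9 + 7\right)^{2} = -6 + 16^{2} = -6 + 256 = 250$)
$j{\left(196 \right)} - \left(-6146 + P\right) = 250 - \left(-6146 + 6762\right) = 250 - 616 = -366$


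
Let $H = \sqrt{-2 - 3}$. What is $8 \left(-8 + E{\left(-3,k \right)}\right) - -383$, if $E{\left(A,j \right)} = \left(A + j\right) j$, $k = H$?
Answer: $279 - 24 i \sqrt{5} \approx 279.0 - 53.666 i$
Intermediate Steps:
$H = i \sqrt{5}$ ($H = \sqrt{-5} = i \sqrt{5} \approx 2.2361 i$)
$k = i \sqrt{5} \approx 2.2361 i$
$E{\left(A,j \right)} = j \left(A + j\right)$
$8 \left(-8 + E{\left(-3,k \right)}\right) - -383 = 8 \left(-8 + i \sqrt{5} \left(-3 + i \sqrt{5}\right)\right) - -383 = 8 \left(-8 + i \sqrt{5} \left(-3 + i \sqrt{5}\right)\right) + 383 = \left(-64 + 8 i \sqrt{5} \left(-3 + i \sqrt{5}\right)\right) + 383 = 319 + 8 i \sqrt{5} \left(-3 + i \sqrt{5}\right)$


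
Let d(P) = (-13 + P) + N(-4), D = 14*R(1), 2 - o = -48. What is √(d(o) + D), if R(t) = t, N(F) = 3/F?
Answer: √201/2 ≈ 7.0887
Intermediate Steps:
o = 50 (o = 2 - 1*(-48) = 2 + 48 = 50)
D = 14 (D = 14*1 = 14)
d(P) = -55/4 + P (d(P) = (-13 + P) + 3/(-4) = (-13 + P) + 3*(-¼) = (-13 + P) - ¾ = -55/4 + P)
√(d(o) + D) = √((-55/4 + 50) + 14) = √(145/4 + 14) = √(201/4) = √201/2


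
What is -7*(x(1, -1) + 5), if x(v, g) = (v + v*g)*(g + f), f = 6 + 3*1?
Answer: -35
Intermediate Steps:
f = 9 (f = 6 + 3 = 9)
x(v, g) = (9 + g)*(v + g*v) (x(v, g) = (v + v*g)*(g + 9) = (v + g*v)*(9 + g) = (9 + g)*(v + g*v))
-7*(x(1, -1) + 5) = -7*(1*(9 + (-1)² + 10*(-1)) + 5) = -7*(1*(9 + 1 - 10) + 5) = -7*(1*0 + 5) = -7*(0 + 5) = -7*5 = -35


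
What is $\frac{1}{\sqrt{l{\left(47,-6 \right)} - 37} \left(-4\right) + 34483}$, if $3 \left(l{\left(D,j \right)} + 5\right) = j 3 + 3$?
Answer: $\frac{34483}{1189078041} + \frac{4 i \sqrt{47}}{1189078041} \approx 2.9 \cdot 10^{-5} + 2.3062 \cdot 10^{-8} i$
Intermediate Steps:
$l{\left(D,j \right)} = -4 + j$ ($l{\left(D,j \right)} = -5 + \frac{j 3 + 3}{3} = -5 + \frac{3 j + 3}{3} = -5 + \frac{3 + 3 j}{3} = -5 + \left(1 + j\right) = -4 + j$)
$\frac{1}{\sqrt{l{\left(47,-6 \right)} - 37} \left(-4\right) + 34483} = \frac{1}{\sqrt{\left(-4 - 6\right) - 37} \left(-4\right) + 34483} = \frac{1}{\sqrt{-10 - 37} \left(-4\right) + 34483} = \frac{1}{\sqrt{-47} \left(-4\right) + 34483} = \frac{1}{i \sqrt{47} \left(-4\right) + 34483} = \frac{1}{- 4 i \sqrt{47} + 34483} = \frac{1}{34483 - 4 i \sqrt{47}}$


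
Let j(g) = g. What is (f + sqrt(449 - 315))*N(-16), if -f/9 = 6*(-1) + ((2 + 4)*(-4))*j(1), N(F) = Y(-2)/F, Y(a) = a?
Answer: 135/4 + sqrt(134)/8 ≈ 35.197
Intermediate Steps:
N(F) = -2/F
f = 270 (f = -9*(6*(-1) + ((2 + 4)*(-4))*1) = -9*(-6 + (6*(-4))*1) = -9*(-6 - 24*1) = -9*(-6 - 24) = -9*(-30) = 270)
(f + sqrt(449 - 315))*N(-16) = (270 + sqrt(449 - 315))*(-2/(-16)) = (270 + sqrt(134))*(-2*(-1/16)) = (270 + sqrt(134))*(1/8) = 135/4 + sqrt(134)/8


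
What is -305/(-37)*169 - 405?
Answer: 36560/37 ≈ 988.11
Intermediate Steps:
-305/(-37)*169 - 405 = -305*(-1/37)*169 - 405 = (305/37)*169 - 405 = 51545/37 - 405 = 36560/37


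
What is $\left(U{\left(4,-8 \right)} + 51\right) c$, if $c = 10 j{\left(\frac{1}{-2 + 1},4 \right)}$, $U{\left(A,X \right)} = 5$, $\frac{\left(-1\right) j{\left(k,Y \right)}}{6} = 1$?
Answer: $-3360$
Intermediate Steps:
$j{\left(k,Y \right)} = -6$ ($j{\left(k,Y \right)} = \left(-6\right) 1 = -6$)
$c = -60$ ($c = 10 \left(-6\right) = -60$)
$\left(U{\left(4,-8 \right)} + 51\right) c = \left(5 + 51\right) \left(-60\right) = 56 \left(-60\right) = -3360$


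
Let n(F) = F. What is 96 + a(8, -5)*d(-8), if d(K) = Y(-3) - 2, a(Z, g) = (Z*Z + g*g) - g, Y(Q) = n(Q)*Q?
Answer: 754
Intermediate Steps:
Y(Q) = Q² (Y(Q) = Q*Q = Q²)
a(Z, g) = Z² + g² - g (a(Z, g) = (Z² + g²) - g = Z² + g² - g)
d(K) = 7 (d(K) = (-3)² - 2 = 9 - 2 = 7)
96 + a(8, -5)*d(-8) = 96 + (8² + (-5)² - 1*(-5))*7 = 96 + (64 + 25 + 5)*7 = 96 + 94*7 = 96 + 658 = 754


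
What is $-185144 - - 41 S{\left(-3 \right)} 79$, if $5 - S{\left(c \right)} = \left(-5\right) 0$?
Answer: $-168949$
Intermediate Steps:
$S{\left(c \right)} = 5$ ($S{\left(c \right)} = 5 - \left(-5\right) 0 = 5 - 0 = 5 + 0 = 5$)
$-185144 - - 41 S{\left(-3 \right)} 79 = -185144 - \left(-41\right) 5 \cdot 79 = -185144 - \left(-205\right) 79 = -185144 - -16195 = -185144 + 16195 = -168949$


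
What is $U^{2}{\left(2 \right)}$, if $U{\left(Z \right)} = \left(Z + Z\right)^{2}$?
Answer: $256$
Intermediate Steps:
$U{\left(Z \right)} = 4 Z^{2}$ ($U{\left(Z \right)} = \left(2 Z\right)^{2} = 4 Z^{2}$)
$U^{2}{\left(2 \right)} = \left(4 \cdot 2^{2}\right)^{2} = \left(4 \cdot 4\right)^{2} = 16^{2} = 256$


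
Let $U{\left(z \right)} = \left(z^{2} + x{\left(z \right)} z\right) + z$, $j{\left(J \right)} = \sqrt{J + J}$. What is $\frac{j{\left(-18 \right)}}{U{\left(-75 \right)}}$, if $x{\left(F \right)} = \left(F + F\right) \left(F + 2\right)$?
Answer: $- \frac{i}{135950} \approx - 7.3556 \cdot 10^{-6} i$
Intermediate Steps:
$j{\left(J \right)} = \sqrt{2} \sqrt{J}$ ($j{\left(J \right)} = \sqrt{2 J} = \sqrt{2} \sqrt{J}$)
$x{\left(F \right)} = 2 F \left(2 + F\right)$
$U{\left(z \right)} = z + z^{2} + 2 z^{2} \left(2 + z\right)$ ($U{\left(z \right)} = \left(z^{2} + 2 z \left(2 + z\right) z\right) + z = \left(z^{2} + 2 z^{2} \left(2 + z\right)\right) + z = z + z^{2} + 2 z^{2} \left(2 + z\right)$)
$\frac{j{\left(-18 \right)}}{U{\left(-75 \right)}} = \frac{\sqrt{2} \sqrt{-18}}{\left(-75\right) \left(1 - 75 + 2 \left(-75\right) \left(2 - 75\right)\right)} = \frac{\sqrt{2} \cdot 3 i \sqrt{2}}{\left(-75\right) \left(1 - 75 + 2 \left(-75\right) \left(-73\right)\right)} = \frac{6 i}{\left(-75\right) \left(1 - 75 + 10950\right)} = \frac{6 i}{\left(-75\right) 10876} = \frac{6 i}{-815700} = 6 i \left(- \frac{1}{815700}\right) = - \frac{i}{135950}$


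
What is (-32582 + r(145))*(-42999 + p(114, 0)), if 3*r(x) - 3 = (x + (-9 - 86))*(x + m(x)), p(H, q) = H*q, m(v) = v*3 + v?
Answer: 881379169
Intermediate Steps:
m(v) = 4*v (m(v) = 3*v + v = 4*v)
r(x) = 1 + 5*x*(-95 + x)/3 (r(x) = 1 + ((x + (-9 - 86))*(x + 4*x))/3 = 1 + ((x - 95)*(5*x))/3 = 1 + ((-95 + x)*(5*x))/3 = 1 + (5*x*(-95 + x))/3 = 1 + 5*x*(-95 + x)/3)
(-32582 + r(145))*(-42999 + p(114, 0)) = (-32582 + (1 - 475/3*145 + (5/3)*145²))*(-42999 + 114*0) = (-32582 + (1 - 68875/3 + (5/3)*21025))*(-42999 + 0) = (-32582 + (1 - 68875/3 + 105125/3))*(-42999) = (-32582 + 36253/3)*(-42999) = -61493/3*(-42999) = 881379169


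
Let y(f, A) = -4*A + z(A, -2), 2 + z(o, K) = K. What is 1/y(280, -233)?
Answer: 1/928 ≈ 0.0010776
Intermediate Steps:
z(o, K) = -2 + K
y(f, A) = -4 - 4*A (y(f, A) = -4*A + (-2 - 2) = -4*A - 4 = -4 - 4*A)
1/y(280, -233) = 1/(-4 - 4*(-233)) = 1/(-4 + 932) = 1/928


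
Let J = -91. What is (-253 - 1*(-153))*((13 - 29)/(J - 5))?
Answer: -50/3 ≈ -16.667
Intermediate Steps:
(-253 - 1*(-153))*((13 - 29)/(J - 5)) = (-253 - 1*(-153))*((13 - 29)/(-91 - 5)) = (-253 + 153)*(-16/(-96)) = -(-1600)*(-1)/96 = -100*⅙ = -50/3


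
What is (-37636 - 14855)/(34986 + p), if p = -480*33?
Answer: -17497/6382 ≈ -2.7416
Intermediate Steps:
p = -15840
(-37636 - 14855)/(34986 + p) = (-37636 - 14855)/(34986 - 15840) = -52491/19146 = -52491*1/19146 = -17497/6382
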